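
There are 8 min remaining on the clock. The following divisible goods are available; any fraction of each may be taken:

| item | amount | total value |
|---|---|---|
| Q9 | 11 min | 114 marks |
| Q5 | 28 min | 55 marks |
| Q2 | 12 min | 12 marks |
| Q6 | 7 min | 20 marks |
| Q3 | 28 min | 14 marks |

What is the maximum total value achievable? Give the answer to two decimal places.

Take in order of value per unit:
- Q9 (114/11 per unit): 8 of 11 → value 8×114/11 = 82.9091, running total 82.91
Total 82.91.

82.91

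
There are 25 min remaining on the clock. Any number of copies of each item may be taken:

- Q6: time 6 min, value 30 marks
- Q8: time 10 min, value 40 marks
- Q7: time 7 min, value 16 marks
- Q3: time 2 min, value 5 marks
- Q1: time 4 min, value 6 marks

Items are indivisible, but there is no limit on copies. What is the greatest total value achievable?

Best value-per-unit is Q6 at 30/6, and filling with it alone uses time 4×6=24. No mix of the others beats 4×30 = 120.

120 marks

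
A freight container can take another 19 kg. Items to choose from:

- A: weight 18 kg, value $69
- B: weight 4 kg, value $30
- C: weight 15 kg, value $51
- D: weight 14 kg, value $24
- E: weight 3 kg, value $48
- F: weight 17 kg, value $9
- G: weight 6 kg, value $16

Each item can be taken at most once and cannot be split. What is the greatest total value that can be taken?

Check high-value combinations within 19 kg:
- C+E: weight 15+3=18, value 51+48=99
- B+E+G: weight 4+3+6=13, value 30+48+16=94
- B+C: weight 4+15=19, value 30+51=81
- B+E: weight 4+3=7, value 30+48=78
Best: $99.

$99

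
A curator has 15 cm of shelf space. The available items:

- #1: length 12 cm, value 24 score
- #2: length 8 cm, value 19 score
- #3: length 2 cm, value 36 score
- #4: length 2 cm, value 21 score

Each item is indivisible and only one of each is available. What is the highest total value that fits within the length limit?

76 score

Check high-value combinations within 15 cm:
- #2+#3+#4: length 8+2+2=12, value 19+36+21=76
- #1+#3: length 12+2=14, value 24+36=60
- #3+#4: length 2+2=4, value 36+21=57
Best: 76 score.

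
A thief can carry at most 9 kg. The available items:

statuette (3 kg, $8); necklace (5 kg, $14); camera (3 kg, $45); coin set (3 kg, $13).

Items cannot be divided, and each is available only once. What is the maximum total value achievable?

Check high-value combinations within 9 kg:
- statuette+camera+coin set: weight 3+3+3=9, value 8+45+13=66
- necklace+camera: weight 5+3=8, value 14+45=59
- camera+coin set: weight 3+3=6, value 45+13=58
Best: $66.

$66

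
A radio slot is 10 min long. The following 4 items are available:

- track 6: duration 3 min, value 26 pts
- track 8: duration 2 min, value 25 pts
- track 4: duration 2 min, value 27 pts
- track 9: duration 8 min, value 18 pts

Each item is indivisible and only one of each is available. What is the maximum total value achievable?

78 pts

This is a 0/1 knapsack; check combinations near the capacity.
- track 6+track 8+track 4: duration 3+2+2=7, value 26+25+27=78
- track 6+track 4: duration 3+2=5, value 26+27=53
- track 8+track 4: duration 2+2=4, value 25+27=52
- track 6+track 8: duration 3+2=5, value 26+25=51
- track 4+track 9: duration 2+8=10, value 27+18=45
Best: 78 pts.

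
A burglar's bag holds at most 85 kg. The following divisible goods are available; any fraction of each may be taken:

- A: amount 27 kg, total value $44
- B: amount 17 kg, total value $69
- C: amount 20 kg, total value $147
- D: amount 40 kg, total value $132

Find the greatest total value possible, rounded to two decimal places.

361.04

Take in order of value per unit:
- C (147/20 per unit): all 20 → value 147, running total 147.00
- B (69/17 per unit): all 17 → value 69, running total 216.00
- D (132/40 per unit): all 40 → value 132, running total 348.00
- A (44/27 per unit): 8 of 27 → value 8×44/27 = 13.0370, running total 361.04
Total 361.04.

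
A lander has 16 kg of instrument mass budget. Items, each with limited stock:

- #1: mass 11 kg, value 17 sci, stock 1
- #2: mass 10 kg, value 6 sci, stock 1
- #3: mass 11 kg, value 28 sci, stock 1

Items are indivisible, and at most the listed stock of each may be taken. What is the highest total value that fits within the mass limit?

Best selections within mass 16 and stock limits:
- 1×#3: mass 11, value 28
- 1×#1: mass 11, value 17
- 1×#2: mass 10, value 6
Best: 28 sci.

28 sci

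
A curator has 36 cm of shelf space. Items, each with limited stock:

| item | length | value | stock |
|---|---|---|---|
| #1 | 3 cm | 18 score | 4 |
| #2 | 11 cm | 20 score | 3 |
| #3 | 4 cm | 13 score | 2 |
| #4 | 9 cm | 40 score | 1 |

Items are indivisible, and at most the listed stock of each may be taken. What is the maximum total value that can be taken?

Best selections within length 36 and stock limits:
- 4×#1 + 1×#2 + 1×#3 + 1×#4: length 36, value 145
- 4×#1 + 2×#3 + 1×#4: length 29, value 138
Best: 145 score.

145 score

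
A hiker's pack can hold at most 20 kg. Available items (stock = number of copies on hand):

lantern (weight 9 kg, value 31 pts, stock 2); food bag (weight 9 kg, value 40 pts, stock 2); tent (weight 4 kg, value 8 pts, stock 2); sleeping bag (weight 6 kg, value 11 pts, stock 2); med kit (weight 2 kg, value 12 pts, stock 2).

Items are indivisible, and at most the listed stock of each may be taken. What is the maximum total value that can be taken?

92 pts

Best selections within weight 20 and stock limits:
- 2×food bag + 1×med kit: weight 20, value 92
- 1×lantern + 1×food bag + 1×med kit: weight 20, value 83
- 2×food bag: weight 18, value 80
- 1×food bag + 1×sleeping bag + 2×med kit: weight 19, value 75
Best: 92 pts.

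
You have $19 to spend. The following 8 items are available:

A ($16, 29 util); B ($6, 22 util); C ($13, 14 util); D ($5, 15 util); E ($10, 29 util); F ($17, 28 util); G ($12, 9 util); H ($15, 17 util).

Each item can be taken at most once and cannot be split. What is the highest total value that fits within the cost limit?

51 util

Check high-value combinations within $19:
- B+E: cost 6+10=16, value 22+29=51
- D+E: cost 5+10=15, value 15+29=44
- B+D: cost 6+5=11, value 22+15=37
- B+C: cost 6+13=19, value 22+14=36
- B+G: cost 6+12=18, value 22+9=31
Best: 51 util.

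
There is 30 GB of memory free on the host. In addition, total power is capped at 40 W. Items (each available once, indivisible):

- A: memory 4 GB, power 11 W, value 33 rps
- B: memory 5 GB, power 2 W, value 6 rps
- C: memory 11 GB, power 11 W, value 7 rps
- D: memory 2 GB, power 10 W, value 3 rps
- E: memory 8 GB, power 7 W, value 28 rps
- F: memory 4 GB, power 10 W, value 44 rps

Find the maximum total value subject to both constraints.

114 rps

Feasible sets respecting both limits:
- A+B+D+E+F: memory 23, power 40, value 114
- A+C+E+F: memory 27, power 39, value 112
- A+B+E+F: memory 21, power 30, value 111
Best: 114 rps.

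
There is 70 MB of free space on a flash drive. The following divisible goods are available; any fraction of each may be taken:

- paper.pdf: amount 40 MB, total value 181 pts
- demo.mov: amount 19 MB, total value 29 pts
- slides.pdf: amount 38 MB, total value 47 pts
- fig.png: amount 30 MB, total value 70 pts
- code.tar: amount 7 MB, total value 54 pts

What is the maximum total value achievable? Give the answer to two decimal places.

Take in order of value per unit:
- code.tar (54/7 per unit): all 7 → value 54, running total 54.00
- paper.pdf (181/40 per unit): all 40 → value 181, running total 235.00
- fig.png (70/30 per unit): 23 of 30 → value 23×70/30 = 53.6667, running total 288.67
Total 288.67.

288.67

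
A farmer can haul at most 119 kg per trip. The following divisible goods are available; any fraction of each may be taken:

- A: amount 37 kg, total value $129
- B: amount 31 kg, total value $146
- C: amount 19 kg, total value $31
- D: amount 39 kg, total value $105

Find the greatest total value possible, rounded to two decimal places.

399.58

Take in order of value per unit:
- B (146/31 per unit): all 31 → value 146, running total 146.00
- A (129/37 per unit): all 37 → value 129, running total 275.00
- D (105/39 per unit): all 39 → value 105, running total 380.00
- C (31/19 per unit): 12 of 19 → value 12×31/19 = 19.5789, running total 399.58
Total 399.58.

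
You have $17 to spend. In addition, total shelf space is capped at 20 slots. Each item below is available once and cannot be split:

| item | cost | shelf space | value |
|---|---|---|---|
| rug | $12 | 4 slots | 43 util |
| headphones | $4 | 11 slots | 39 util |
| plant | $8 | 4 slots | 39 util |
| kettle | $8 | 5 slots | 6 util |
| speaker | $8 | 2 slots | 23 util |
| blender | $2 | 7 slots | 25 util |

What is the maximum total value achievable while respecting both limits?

87 util

Feasible sets respecting both limits:
- headphones+speaker+blender: cost 14, shelf space 20, value 87
- rug+headphones: cost 16, shelf space 15, value 82
- headphones+plant: cost 12, shelf space 15, value 78
Best: 87 util.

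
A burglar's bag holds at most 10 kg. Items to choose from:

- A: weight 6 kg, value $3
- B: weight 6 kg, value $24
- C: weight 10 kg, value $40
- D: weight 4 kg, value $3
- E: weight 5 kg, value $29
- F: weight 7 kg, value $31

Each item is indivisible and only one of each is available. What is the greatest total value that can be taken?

Check high-value combinations within 10 kg:
- C: weight 10, value 40
- D+E: weight 4+5=9, value 3+29=32
- F: weight 7, value 31
- E: weight 5, value 29
- B+D: weight 6+4=10, value 24+3=27
Best: $40.

$40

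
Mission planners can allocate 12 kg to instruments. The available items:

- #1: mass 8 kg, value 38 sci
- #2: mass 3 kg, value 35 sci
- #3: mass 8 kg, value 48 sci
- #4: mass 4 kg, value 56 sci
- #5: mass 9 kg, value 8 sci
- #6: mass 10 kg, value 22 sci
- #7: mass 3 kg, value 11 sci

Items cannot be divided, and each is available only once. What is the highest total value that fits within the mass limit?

Check high-value combinations within 12 kg:
- #3+#4: mass 8+4=12, value 48+56=104
- #2+#4+#7: mass 3+4+3=10, value 35+56+11=102
- #1+#4: mass 8+4=12, value 38+56=94
Best: 104 sci.

104 sci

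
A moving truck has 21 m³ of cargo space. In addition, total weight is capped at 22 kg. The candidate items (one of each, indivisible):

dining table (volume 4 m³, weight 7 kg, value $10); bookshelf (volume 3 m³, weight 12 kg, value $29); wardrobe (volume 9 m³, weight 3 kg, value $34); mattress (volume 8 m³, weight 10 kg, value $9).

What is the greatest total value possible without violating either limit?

Feasible sets respecting both limits:
- dining table+bookshelf+wardrobe: volume 16, weight 22, value 73
- bookshelf+wardrobe: volume 12, weight 15, value 63
- dining table+wardrobe+mattress: volume 21, weight 20, value 53
- dining table+wardrobe: volume 13, weight 10, value 44
Best: $73.

$73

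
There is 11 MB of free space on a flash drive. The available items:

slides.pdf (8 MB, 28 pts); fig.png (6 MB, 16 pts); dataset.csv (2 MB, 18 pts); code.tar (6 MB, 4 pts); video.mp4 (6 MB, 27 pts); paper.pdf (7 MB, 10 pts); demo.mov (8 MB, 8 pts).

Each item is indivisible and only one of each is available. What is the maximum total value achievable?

46 pts

Check high-value combinations within 11 MB:
- slides.pdf+dataset.csv: size 8+2=10, value 28+18=46
- dataset.csv+video.mp4: size 2+6=8, value 18+27=45
- fig.png+dataset.csv: size 6+2=8, value 16+18=34
- slides.pdf: size 8, value 28
Best: 46 pts.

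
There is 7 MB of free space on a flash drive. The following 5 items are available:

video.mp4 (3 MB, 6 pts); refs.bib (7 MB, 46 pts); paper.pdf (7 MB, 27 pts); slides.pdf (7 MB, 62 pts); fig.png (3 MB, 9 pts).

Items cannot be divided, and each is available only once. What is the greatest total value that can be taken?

62 pts

Check high-value combinations within 7 MB:
- slides.pdf: size 7, value 62
- refs.bib: size 7, value 46
- paper.pdf: size 7, value 27
- video.mp4+fig.png: size 3+3=6, value 6+9=15
- fig.png: size 3, value 9
Best: 62 pts.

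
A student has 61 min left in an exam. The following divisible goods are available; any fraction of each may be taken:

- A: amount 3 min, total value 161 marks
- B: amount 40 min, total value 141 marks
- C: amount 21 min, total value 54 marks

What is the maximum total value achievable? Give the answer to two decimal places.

Take in order of value per unit:
- A (161/3 per unit): all 3 → value 161, running total 161.00
- B (141/40 per unit): all 40 → value 141, running total 302.00
- C (54/21 per unit): 18 of 21 → value 18×54/21 = 46.2857, running total 348.29
Total 348.29.

348.29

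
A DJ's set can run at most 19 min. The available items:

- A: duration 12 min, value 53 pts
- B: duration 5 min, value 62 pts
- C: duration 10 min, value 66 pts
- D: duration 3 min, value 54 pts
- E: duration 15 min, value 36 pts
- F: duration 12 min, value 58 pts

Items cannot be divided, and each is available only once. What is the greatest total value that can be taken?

182 pts

Check high-value combinations within 19 min:
- B+C+D: duration 5+10+3=18, value 62+66+54=182
- B+C: duration 5+10=15, value 62+66=128
- C+D: duration 10+3=13, value 66+54=120
Best: 182 pts.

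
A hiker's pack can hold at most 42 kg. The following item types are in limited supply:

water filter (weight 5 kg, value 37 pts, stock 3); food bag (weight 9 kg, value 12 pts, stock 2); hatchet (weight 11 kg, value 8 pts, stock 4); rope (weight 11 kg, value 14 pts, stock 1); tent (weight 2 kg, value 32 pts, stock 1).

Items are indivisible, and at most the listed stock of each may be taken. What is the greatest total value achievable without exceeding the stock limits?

Top feasible selections:
- 3×water filter + 1×food bag + 1×rope + 1×tent: weight 37, value 169
- 3×water filter + 2×food bag + 1×tent: weight 35, value 167
Best: 169 pts.

169 pts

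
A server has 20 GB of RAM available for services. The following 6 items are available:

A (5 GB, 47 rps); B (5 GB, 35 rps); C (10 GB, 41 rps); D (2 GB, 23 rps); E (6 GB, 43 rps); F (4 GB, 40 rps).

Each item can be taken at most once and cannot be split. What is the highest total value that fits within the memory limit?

165 rps

Check high-value combinations within 20 GB:
- A+B+E+F: memory 5+5+6+4=20, value 47+35+43+40=165
- A+D+E+F: memory 5+2+6+4=17, value 47+23+43+40=153
- A+B+D+E: memory 5+5+2+6=18, value 47+35+23+43=148
- A+B+D+F: memory 5+5+2+4=16, value 47+35+23+40=145
- B+D+E+F: memory 5+2+6+4=17, value 35+23+43+40=141
Best: 165 rps.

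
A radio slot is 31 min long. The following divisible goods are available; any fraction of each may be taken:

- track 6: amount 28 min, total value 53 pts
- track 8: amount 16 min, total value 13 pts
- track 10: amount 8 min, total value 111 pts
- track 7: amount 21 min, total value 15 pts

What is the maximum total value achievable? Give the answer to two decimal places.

154.54

Take in order of value per unit:
- track 10 (111/8 per unit): all 8 → value 111, running total 111.00
- track 6 (53/28 per unit): 23 of 28 → value 23×53/28 = 43.5357, running total 154.54
Total 154.54.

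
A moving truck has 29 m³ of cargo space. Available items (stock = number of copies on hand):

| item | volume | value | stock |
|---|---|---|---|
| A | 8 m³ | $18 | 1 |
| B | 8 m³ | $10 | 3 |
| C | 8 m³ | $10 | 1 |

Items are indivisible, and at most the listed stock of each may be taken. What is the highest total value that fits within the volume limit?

Best selections within volume 29 and stock limits:
- 1×A + 1×B + 1×C: volume 24, value 38
- 1×A + 2×B: volume 24, value 38
- 2×B + 1×C: volume 24, value 30
- 3×B: volume 24, value 30
Best: $38.

$38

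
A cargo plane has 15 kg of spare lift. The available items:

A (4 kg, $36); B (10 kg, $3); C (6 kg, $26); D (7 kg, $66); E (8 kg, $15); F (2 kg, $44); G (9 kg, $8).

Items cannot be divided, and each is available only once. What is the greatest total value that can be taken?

$146

Check high-value combinations within 15 kg:
- A+D+F: weight 4+7+2=13, value 36+66+44=146
- C+D+F: weight 6+7+2=15, value 26+66+44=136
- D+F: weight 7+2=9, value 66+44=110
Best: $146.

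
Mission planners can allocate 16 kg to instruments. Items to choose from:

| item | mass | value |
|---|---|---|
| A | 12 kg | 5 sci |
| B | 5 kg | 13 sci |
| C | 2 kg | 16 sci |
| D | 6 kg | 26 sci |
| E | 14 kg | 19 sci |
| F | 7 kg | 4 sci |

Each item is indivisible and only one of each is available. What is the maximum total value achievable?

55 sci

Check high-value combinations within 16 kg:
- B+C+D: mass 5+2+6=13, value 13+16+26=55
- C+D+F: mass 2+6+7=15, value 16+26+4=46
- C+D: mass 2+6=8, value 16+26=42
- B+D: mass 5+6=11, value 13+26=39
- C+E: mass 2+14=16, value 16+19=35
Best: 55 sci.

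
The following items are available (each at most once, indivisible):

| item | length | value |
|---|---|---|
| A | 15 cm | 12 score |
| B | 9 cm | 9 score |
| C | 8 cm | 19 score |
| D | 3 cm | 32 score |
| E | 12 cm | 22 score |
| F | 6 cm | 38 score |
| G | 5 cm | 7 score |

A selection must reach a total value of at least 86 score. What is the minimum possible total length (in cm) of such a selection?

17

Subsets with value ≥ 86, sorted by total length:
- C+D+F: length 17, value 89
- D+E+F: length 21, value 92
- C+D+F+G: length 22, value 96
Minimum length: 17 cm.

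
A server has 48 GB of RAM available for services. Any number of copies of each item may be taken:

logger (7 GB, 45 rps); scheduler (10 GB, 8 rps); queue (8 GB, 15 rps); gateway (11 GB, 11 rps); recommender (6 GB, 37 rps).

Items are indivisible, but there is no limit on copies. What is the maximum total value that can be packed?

307 rps

Best value-per-unit is logger at 45/7; filling with it alone gives 6×45 = 270.
Optimal mix: 6×logger + 1×recommender → memory 48, value 307.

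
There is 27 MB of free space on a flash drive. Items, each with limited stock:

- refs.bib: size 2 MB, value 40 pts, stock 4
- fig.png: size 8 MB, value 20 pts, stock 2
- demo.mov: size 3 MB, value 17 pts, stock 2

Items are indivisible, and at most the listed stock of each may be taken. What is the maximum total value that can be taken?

Top feasible selections:
- 4×refs.bib + 2×fig.png + 1×demo.mov: size 27, value 217
- 4×refs.bib + 1×fig.png + 2×demo.mov: size 22, value 214
Best: 217 pts.

217 pts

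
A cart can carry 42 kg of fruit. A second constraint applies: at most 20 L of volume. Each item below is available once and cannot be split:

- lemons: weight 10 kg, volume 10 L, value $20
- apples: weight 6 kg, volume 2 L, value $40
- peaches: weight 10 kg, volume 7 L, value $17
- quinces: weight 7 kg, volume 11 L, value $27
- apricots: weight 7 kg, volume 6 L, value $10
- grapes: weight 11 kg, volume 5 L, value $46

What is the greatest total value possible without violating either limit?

Feasible sets respecting both limits:
- apples+quinces+grapes: weight 24, volume 18, value 113
- apples+peaches+apricots+grapes: weight 34, volume 20, value 113
- lemons+apples+grapes: weight 27, volume 17, value 106
- apples+peaches+grapes: weight 27, volume 14, value 103
Best: $113.

$113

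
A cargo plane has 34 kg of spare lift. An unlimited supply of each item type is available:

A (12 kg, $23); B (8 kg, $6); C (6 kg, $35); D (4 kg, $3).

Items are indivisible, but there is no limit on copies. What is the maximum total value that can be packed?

Best value-per-unit is C at 35/6; filling with it alone gives 5×35 = 175.
Optimal mix: 5×C + 1×D → weight 34, value 178.

$178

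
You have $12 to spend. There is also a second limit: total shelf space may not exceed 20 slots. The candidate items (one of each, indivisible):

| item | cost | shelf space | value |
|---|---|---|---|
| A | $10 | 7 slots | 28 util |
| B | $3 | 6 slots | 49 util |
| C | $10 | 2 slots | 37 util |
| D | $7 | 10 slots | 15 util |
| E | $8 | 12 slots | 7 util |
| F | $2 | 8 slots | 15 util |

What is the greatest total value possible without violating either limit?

Feasible sets respecting both limits:
- B+D: cost 10, shelf space 16, value 64
- B+F: cost 5, shelf space 14, value 64
- B+E: cost 11, shelf space 18, value 56
- C+F: cost 12, shelf space 10, value 52
Best: 64 util.

64 util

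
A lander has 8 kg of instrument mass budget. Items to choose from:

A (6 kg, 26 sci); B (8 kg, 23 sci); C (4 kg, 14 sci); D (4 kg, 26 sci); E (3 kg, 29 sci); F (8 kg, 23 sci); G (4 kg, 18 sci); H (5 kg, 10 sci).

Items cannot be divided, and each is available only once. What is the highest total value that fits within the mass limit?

55 sci

Check high-value combinations within 8 kg:
- D+E: mass 4+3=7, value 26+29=55
- E+G: mass 3+4=7, value 29+18=47
- D+G: mass 4+4=8, value 26+18=44
Best: 55 sci.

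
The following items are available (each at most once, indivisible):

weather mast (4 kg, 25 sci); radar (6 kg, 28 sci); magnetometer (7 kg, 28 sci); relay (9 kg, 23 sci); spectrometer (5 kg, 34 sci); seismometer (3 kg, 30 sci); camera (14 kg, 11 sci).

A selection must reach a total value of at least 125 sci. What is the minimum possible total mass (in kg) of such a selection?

Subsets with value ≥ 125, sorted by total mass:
- weather mast+radar+magnetometer+spectrometer+seismometer: mass 25, value 145
- weather mast+radar+relay+spectrometer+seismometer: mass 27, value 140
- weather mast+magnetometer+relay+spectrometer+seismometer: mass 28, value 140
Minimum mass: 25 kg.

25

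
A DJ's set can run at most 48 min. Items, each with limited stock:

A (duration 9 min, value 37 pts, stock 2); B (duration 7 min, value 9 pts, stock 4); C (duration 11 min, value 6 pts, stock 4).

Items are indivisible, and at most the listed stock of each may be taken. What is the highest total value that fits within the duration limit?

Top feasible selections:
- 2×A + 4×B: duration 46, value 110
- 2×A + 3×B: duration 39, value 101
Best: 110 pts.

110 pts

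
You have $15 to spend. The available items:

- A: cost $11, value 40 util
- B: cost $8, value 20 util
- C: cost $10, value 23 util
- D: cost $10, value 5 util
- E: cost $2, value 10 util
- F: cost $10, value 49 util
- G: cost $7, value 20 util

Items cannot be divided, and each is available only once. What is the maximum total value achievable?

This is a 0/1 knapsack; check combinations near the capacity.
- E+F: cost 2+10=12, value 10+49=59
- A+E: cost 11+2=13, value 40+10=50
- F: cost 10, value 49
- A: cost 11, value 40
Best: 59 util.

59 util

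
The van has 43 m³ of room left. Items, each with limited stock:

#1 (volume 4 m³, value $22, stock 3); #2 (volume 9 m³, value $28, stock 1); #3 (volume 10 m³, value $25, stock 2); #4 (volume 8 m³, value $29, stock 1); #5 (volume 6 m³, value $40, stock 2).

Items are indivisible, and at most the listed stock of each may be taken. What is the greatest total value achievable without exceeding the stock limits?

$203

Top feasible selections:
- 3×#1 + 1×#2 + 1×#4 + 2×#5: volume 41, value 203
- 3×#1 + 1×#3 + 1×#4 + 2×#5: volume 42, value 200
- 3×#1 + 1×#2 + 1×#3 + 2×#5: volume 43, value 199
- 1×#1 + 1×#2 + 1×#3 + 1×#4 + 2×#5: volume 43, value 184
Best: $203.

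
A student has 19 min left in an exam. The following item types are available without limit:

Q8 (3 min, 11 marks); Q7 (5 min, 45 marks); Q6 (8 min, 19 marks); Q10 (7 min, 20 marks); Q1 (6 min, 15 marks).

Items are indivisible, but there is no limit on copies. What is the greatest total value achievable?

Best value-per-unit is Q7 at 45/5; filling with it alone gives 3×45 = 135.
Optimal mix: 1×Q8 + 3×Q7 → time 18, value 146.

146 marks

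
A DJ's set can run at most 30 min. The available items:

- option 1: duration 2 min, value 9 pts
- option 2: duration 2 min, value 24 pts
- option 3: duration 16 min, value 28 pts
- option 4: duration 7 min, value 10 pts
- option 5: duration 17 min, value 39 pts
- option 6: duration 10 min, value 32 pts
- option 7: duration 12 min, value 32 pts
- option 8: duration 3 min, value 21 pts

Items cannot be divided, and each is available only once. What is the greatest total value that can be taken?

Check high-value combinations within 30 min:
- option 1+option 2+option 6+option 7+option 8: duration 2+2+10+12+3=29, value 9+24+32+32+21=118
- option 2+option 6+option 7+option 8: duration 2+10+12+3=27, value 24+32+32+21=109
- option 1+option 2+option 6+option 7: duration 2+2+10+12=26, value 9+24+32+32=97
Best: 118 pts.

118 pts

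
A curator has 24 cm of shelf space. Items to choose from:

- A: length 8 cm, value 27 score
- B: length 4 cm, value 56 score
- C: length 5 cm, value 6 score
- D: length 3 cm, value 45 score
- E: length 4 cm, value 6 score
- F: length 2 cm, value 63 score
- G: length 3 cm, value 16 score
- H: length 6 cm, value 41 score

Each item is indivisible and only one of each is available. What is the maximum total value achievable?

Check high-value combinations within 24 cm:
- A+B+D+F+H: length 8+4+3+2+6=23, value 27+56+45+63+41=232
- B+D+E+F+G+H: length 4+3+4+2+3+6=22, value 56+45+6+63+16+41=227
- B+C+D+F+G+H: length 4+5+3+2+3+6=23, value 56+6+45+63+16+41=227
- B+D+F+G+H: length 4+3+2+3+6=18, value 56+45+63+16+41=221
Best: 232 score.

232 score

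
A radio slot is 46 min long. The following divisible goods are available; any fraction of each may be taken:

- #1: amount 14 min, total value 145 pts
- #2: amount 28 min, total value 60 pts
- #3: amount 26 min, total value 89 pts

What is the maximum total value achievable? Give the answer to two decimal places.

Take in order of value per unit:
- #1 (145/14 per unit): all 14 → value 145, running total 145.00
- #3 (89/26 per unit): all 26 → value 89, running total 234.00
- #2 (60/28 per unit): 6 of 28 → value 6×60/28 = 12.8571, running total 246.86
Total 246.86.

246.86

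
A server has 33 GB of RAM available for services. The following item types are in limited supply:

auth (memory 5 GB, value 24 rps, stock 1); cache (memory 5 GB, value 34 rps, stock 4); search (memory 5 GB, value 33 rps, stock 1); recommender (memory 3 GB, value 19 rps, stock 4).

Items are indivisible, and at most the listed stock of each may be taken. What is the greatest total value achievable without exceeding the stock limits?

Top feasible selections:
- 4×cache + 4×recommender: memory 32, value 212
- 1×auth + 4×cache + 1×search + 1×recommender: memory 33, value 212
- 3×cache + 1×search + 4×recommender: memory 32, value 211
- 4×cache + 1×search + 2×recommender: memory 31, value 207
Best: 212 rps.

212 rps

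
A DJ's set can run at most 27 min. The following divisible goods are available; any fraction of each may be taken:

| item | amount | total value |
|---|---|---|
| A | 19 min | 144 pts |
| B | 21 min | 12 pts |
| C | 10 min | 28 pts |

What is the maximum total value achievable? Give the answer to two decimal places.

166.40

Take in order of value per unit:
- A (144/19 per unit): all 19 → value 144, running total 144.00
- C (28/10 per unit): 8 of 10 → value 8×28/10 = 22.4000, running total 166.40
Total 166.40.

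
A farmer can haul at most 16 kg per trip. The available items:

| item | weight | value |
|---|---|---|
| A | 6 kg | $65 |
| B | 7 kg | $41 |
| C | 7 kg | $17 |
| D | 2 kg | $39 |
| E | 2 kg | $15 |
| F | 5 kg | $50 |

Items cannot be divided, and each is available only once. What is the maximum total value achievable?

Check high-value combinations within 16 kg:
- A+D+E+F: weight 6+2+2+5=15, value 65+39+15+50=169
- A+D+F: weight 6+2+5=13, value 65+39+50=154
- A+B+D: weight 6+7+2=15, value 65+41+39=145
Best: $169.

$169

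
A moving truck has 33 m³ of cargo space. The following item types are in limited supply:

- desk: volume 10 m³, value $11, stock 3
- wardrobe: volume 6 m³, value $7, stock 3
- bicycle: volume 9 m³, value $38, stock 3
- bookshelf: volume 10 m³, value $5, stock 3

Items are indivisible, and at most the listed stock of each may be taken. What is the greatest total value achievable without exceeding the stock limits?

Top feasible selections:
- 1×wardrobe + 3×bicycle: volume 33, value 121
- 3×bicycle: volume 27, value 114
- 2×wardrobe + 2×bicycle: volume 30, value 90
Best: $121.

$121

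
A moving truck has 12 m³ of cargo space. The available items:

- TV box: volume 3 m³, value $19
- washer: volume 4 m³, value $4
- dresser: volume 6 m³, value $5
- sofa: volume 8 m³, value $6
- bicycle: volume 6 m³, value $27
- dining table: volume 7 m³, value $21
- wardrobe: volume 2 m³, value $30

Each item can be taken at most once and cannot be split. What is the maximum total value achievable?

$76

Check high-value combinations within 12 m³:
- TV box+bicycle+wardrobe: volume 3+6+2=11, value 19+27+30=76
- TV box+dining table+wardrobe: volume 3+7+2=12, value 19+21+30=70
- washer+bicycle+wardrobe: volume 4+6+2=12, value 4+27+30=61
- bicycle+wardrobe: volume 6+2=8, value 27+30=57
Best: $76.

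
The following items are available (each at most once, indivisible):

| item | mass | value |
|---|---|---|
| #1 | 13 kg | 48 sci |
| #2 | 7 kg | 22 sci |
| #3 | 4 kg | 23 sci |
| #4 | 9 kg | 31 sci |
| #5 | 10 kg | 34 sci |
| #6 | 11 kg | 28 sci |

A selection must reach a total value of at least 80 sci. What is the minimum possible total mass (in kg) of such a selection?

23

Subsets with value ≥ 80, sorted by total mass:
- #3+#4+#5: mass 23, value 88
- #1+#5: mass 23, value 82
- #1+#2+#3: mass 24, value 93
Minimum mass: 23 kg.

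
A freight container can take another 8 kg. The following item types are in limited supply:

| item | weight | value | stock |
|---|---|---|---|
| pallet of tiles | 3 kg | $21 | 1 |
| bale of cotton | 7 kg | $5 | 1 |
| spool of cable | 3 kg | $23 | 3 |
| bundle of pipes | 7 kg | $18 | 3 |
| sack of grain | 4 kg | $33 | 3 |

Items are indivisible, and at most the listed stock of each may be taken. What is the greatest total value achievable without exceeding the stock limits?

$66

Best selections within weight 8 and stock limits:
- 2×sack of grain: weight 8, value 66
- 1×spool of cable + 1×sack of grain: weight 7, value 56
Best: $66.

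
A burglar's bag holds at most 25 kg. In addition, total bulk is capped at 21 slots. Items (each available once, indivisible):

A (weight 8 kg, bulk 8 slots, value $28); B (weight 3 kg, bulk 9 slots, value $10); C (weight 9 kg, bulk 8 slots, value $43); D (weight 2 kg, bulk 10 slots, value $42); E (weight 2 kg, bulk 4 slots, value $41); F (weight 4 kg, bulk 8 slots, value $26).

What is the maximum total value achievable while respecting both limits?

$112

Feasible sets respecting both limits:
- A+C+E: weight 19, bulk 20, value 112
- C+E+F: weight 15, bulk 20, value 110
- A+E+F: weight 14, bulk 20, value 95
- B+C+E: weight 14, bulk 21, value 94
Best: $112.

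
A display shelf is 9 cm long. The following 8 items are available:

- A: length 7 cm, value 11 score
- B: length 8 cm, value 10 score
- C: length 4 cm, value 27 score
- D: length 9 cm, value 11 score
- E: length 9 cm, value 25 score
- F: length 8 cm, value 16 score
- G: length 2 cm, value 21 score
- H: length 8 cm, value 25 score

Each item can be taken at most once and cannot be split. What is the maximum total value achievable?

Check high-value combinations within 9 cm:
- C+G: length 4+2=6, value 27+21=48
- A+G: length 7+2=9, value 11+21=32
- C: length 4, value 27
- H: length 8, value 25
- E: length 9, value 25
Best: 48 score.

48 score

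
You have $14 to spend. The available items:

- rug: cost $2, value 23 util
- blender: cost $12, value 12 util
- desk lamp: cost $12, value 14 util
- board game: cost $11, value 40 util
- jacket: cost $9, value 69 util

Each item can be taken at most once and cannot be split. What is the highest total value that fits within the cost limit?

Check high-value combinations within $14:
- rug+jacket: cost 2+9=11, value 23+69=92
- jacket: cost 9, value 69
- rug+board game: cost 2+11=13, value 23+40=63
- board game: cost 11, value 40
- rug+desk lamp: cost 2+12=14, value 23+14=37
Best: 92 util.

92 util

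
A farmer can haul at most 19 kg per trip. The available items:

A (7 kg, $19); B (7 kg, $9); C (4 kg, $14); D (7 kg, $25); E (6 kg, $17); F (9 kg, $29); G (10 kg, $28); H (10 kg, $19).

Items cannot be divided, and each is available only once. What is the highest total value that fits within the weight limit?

$60

Check high-value combinations within 19 kg:
- C+E+F: weight 4+6+9=19, value 14+17+29=60
- A+C+D: weight 7+4+7=18, value 19+14+25=58
- F+G: weight 9+10=19, value 29+28=57
- C+D+E: weight 4+7+6=17, value 14+25+17=56
- D+F: weight 7+9=16, value 25+29=54
Best: $60.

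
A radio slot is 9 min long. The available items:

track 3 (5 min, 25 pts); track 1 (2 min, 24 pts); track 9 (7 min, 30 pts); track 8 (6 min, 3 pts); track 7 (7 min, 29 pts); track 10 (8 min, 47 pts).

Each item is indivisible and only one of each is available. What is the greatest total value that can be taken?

54 pts

Check high-value combinations within 9 min:
- track 1+track 9: duration 2+7=9, value 24+30=54
- track 1+track 7: duration 2+7=9, value 24+29=53
- track 3+track 1: duration 5+2=7, value 25+24=49
- track 10: duration 8, value 47
- track 9: duration 7, value 30
Best: 54 pts.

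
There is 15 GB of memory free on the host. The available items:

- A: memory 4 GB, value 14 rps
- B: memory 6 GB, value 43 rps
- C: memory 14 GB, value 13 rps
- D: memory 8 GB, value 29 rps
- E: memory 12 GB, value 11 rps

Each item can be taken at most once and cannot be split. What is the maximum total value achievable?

Check high-value combinations within 15 GB:
- B+D: memory 6+8=14, value 43+29=72
- A+B: memory 4+6=10, value 14+43=57
- B: memory 6, value 43
- A+D: memory 4+8=12, value 14+29=43
Best: 72 rps.

72 rps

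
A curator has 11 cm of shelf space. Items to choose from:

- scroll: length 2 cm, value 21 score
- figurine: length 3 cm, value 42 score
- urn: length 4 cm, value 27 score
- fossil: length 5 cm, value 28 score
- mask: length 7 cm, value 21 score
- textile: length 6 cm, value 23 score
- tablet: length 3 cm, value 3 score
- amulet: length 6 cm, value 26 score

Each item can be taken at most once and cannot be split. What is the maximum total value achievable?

Check high-value combinations within 11 cm:
- scroll+figurine+fossil: length 2+3+5=10, value 21+42+28=91
- scroll+figurine+urn: length 2+3+4=9, value 21+42+27=90
- scroll+figurine+amulet: length 2+3+6=11, value 21+42+26=89
Best: 91 score.

91 score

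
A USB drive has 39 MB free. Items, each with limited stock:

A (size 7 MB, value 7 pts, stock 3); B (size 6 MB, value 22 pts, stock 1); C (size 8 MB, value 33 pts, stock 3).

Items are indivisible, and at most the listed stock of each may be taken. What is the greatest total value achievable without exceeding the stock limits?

128 pts

Best selections within size 39 and stock limits:
- 1×A + 1×B + 3×C: size 37, value 128
- 1×B + 3×C: size 30, value 121
- 2×A + 3×C: size 38, value 113
Best: 128 pts.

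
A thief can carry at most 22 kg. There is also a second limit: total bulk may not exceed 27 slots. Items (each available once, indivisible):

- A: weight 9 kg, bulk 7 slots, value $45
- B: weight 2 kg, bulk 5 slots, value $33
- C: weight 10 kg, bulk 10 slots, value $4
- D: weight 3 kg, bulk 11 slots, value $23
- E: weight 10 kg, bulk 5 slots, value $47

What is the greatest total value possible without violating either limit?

Feasible sets respecting both limits:
- A+B+E: weight 21, bulk 17, value 125
- A+D+E: weight 22, bulk 23, value 115
- B+D+E: weight 15, bulk 21, value 103
- A+B+D: weight 14, bulk 23, value 101
Best: $125.

$125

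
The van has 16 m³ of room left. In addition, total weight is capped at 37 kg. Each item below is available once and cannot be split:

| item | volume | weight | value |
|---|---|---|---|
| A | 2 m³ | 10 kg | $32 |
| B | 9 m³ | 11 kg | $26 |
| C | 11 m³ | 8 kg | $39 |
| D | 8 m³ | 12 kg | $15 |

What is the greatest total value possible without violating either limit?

$71

Feasible sets respecting both limits:
- A+C: volume 13, weight 18, value 71
- A+B: volume 11, weight 21, value 58
- A+D: volume 10, weight 22, value 47
Best: $71.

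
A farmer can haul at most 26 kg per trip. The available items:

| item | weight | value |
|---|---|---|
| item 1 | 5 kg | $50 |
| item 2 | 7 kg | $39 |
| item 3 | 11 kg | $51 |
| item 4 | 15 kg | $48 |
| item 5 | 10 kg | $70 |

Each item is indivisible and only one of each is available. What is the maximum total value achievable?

Check high-value combinations within 26 kg:
- item 1+item 3+item 5: weight 5+11+10=26, value 50+51+70=171
- item 1+item 2+item 5: weight 5+7+10=22, value 50+39+70=159
- item 1+item 2+item 3: weight 5+7+11=23, value 50+39+51=140
- item 3+item 5: weight 11+10=21, value 51+70=121
- item 1+item 5: weight 5+10=15, value 50+70=120
Best: $171.

$171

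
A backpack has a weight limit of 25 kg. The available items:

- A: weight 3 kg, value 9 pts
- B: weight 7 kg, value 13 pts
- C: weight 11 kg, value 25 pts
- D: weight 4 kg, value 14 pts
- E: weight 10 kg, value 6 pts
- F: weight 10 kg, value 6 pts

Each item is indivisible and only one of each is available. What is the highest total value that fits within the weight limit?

61 pts

This is a 0/1 knapsack; check combinations near the capacity.
- A+B+C+D: weight 3+7+11+4=25, value 9+13+25+14=61
- B+C+D: weight 7+11+4=22, value 13+25+14=52
- A+C+D: weight 3+11+4=18, value 9+25+14=48
- A+B+C: weight 3+7+11=21, value 9+13+25=47
- C+D+E: weight 11+4+10=25, value 25+14+6=45
Best: 61 pts.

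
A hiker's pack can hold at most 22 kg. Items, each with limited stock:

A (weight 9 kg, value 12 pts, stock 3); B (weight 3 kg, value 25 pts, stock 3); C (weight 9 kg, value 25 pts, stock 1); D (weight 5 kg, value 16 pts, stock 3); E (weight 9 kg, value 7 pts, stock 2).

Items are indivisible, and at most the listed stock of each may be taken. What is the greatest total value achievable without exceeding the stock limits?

Best selections within weight 22 and stock limits:
- 3×B + 2×D: weight 19, value 107
- 3×B + 1×C: weight 18, value 100
- 2×B + 3×D: weight 21, value 98
Best: 107 pts.

107 pts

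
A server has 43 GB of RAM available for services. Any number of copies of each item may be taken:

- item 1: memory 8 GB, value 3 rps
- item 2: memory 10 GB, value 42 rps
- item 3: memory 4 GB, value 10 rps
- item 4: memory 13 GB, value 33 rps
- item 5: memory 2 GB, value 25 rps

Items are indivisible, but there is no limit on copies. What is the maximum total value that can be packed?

525 rps

Best value-per-unit is item 5 at 25/2, and filling with it alone uses memory 21×2=42. No mix of the others beats 21×25 = 525.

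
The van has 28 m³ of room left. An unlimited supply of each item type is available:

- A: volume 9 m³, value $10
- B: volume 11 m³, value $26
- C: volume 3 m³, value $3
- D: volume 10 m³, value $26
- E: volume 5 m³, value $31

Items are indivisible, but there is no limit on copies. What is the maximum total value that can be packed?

$158

Best value-per-unit is E at 31/5; filling with it alone gives 5×31 = 155.
Optimal mix: 1×C + 5×E → volume 28, value 158.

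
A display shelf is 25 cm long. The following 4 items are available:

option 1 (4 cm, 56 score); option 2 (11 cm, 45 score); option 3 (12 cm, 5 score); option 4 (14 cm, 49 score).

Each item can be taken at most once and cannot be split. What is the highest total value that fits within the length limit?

This is a 0/1 knapsack; check combinations near the capacity.
- option 1+option 4: length 4+14=18, value 56+49=105
- option 1+option 2: length 4+11=15, value 56+45=101
- option 2+option 4: length 11+14=25, value 45+49=94
- option 1+option 3: length 4+12=16, value 56+5=61
- option 1: length 4, value 56
Best: 105 score.

105 score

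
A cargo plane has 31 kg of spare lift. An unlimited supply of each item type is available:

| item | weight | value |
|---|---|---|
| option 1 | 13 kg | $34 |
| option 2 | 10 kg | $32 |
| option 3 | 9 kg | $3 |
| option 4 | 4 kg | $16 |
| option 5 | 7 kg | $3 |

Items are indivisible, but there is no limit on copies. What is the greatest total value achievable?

Best value-per-unit is option 4 at 16/4; filling with it alone gives 7×16 = 112.
Optimal mix: 1×option 2 + 5×option 4 → weight 30, value 112.

$112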